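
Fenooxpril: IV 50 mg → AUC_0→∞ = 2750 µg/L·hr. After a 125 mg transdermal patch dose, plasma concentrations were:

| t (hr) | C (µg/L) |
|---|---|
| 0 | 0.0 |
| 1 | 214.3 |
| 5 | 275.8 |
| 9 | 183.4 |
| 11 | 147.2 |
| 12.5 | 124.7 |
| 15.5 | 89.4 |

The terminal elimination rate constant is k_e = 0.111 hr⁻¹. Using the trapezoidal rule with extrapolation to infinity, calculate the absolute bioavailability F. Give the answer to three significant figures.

Trapezoidal AUC_0→15.5 (transdermal patch):
  [0→1]: (0.0+214.3)/2 × 1 = 107.15
  [1→5]: (214.3+275.8)/2 × 4 = 980.2
  [5→9]: (275.8+183.4)/2 × 4 = 918.4
  [9→11]: (183.4+147.2)/2 × 2 = 330.6
  [11→12.5]: (147.2+124.7)/2 × 1.5 = 203.925
  [12.5→15.5]: (124.7+89.4)/2 × 3 = 321.15
  Sum = 2861.425 µg/L·hr
Tail: C_last/k_e = 89.4/0.111 = 805.405
AUC_0→∞ (transdermal patch) = 2861.425 + 805.405 = 3666.83 µg/L·hr
F = (AUC_ev/D_ev)/(AUC_iv/D_iv) = (3666.83/125)/(2750/50) = 29.33464/55 = 0.5334

F = 0.533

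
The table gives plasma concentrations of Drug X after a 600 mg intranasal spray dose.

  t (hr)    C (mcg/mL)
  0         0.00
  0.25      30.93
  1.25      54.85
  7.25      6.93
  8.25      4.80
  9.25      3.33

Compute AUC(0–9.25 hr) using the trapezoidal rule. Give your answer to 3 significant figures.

AUC = 242 mcg/mL·hr

Trapezoidal AUC_0→9.25:
  [0→0.25]: (0.00+30.93)/2 × 0.25 = 3.86625
  [0.25→1.25]: (30.93+54.85)/2 × 1 = 42.89
  [1.25→7.25]: (54.85+6.93)/2 × 6 = 185.34
  [7.25→8.25]: (6.93+4.80)/2 × 1 = 5.865
  [8.25→9.25]: (4.80+3.33)/2 × 1 = 4.065
  Sum = 242.02625 mcg/mL·hr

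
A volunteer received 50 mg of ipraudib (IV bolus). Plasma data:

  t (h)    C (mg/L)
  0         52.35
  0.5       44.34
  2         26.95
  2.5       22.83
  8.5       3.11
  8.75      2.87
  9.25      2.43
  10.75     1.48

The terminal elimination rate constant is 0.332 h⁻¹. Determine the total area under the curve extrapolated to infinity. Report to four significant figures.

AUC = 177.4 mg/L·h

Trapezoidal AUC_0→10.75:
  [0→0.5]: (52.35+44.34)/2 × 0.5 = 24.1725
  [0.5→2]: (44.34+26.95)/2 × 1.5 = 53.4675
  [2→2.5]: (26.95+22.83)/2 × 0.5 = 12.445
  [2.5→8.5]: (22.83+3.11)/2 × 6 = 77.82
  [8.5→8.75]: (3.11+2.87)/2 × 0.25 = 0.7475
  [8.75→9.25]: (2.87+2.43)/2 × 0.5 = 1.325
  [9.25→10.75]: (2.43+1.48)/2 × 1.5 = 2.9325
  Sum = 172.91 mg/L·h
Extrapolated tail: C_last / k_e = 1.48 / 0.332 = 4.458
AUC_0→∞ = 172.91 + 4.458 = 177.368 mg/L·h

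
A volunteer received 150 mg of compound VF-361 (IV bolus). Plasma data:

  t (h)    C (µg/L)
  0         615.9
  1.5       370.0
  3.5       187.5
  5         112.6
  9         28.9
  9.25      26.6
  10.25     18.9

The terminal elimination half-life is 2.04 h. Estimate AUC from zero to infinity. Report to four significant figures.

Trapezoidal AUC_0→10.25:
  [0→1.5]: (615.9+370.0)/2 × 1.5 = 739.425
  [1.5→3.5]: (370.0+187.5)/2 × 2 = 557.5
  [3.5→5]: (187.5+112.6)/2 × 1.5 = 225.075
  [5→9]: (112.6+28.9)/2 × 4 = 283.0
  [9→9.25]: (28.9+26.6)/2 × 0.25 = 6.9375
  [9.25→10.25]: (26.6+18.9)/2 × 1 = 22.75
  Sum = 1834.6875 µg/L·h
k_e = ln2 / t½ = 0.693147 / 2.04 = 0.3398 h^-1
Extrapolated tail: C_last / k_e = 18.9 / 0.3398 = 55.621
AUC_0→∞ = 1834.6875 + 55.621 = 1890.3085 µg/L·h

AUC = 1890 µg/L·h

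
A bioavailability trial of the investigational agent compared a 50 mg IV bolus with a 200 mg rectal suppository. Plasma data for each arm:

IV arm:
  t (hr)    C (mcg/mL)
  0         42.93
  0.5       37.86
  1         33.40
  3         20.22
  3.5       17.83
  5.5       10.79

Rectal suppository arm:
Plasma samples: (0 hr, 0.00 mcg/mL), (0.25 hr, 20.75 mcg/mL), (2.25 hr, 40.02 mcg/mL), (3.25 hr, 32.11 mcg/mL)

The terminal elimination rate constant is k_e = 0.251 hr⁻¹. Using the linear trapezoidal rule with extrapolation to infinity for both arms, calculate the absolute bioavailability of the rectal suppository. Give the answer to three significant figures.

Trapezoidal AUC_0→5.5 (IV):
  [0→0.5]: (42.93+37.86)/2 × 0.5 = 20.1975
  [0.5→1]: (37.86+33.40)/2 × 0.5 = 17.815
  [1→3]: (33.40+20.22)/2 × 2 = 53.62
  [3→3.5]: (20.22+17.83)/2 × 0.5 = 9.5125
  [3.5→5.5]: (17.83+10.79)/2 × 2 = 28.62
  Sum = 129.765 mcg/mL·hr
IV tail: 10.79/0.251 = 42.988; AUC_iv,0→∞ = 129.765 + 42.988 = 172.753 mcg/mL·hr
Trapezoidal AUC_0→3.25 (rectal suppository):
  [0→0.25]: (0.00+20.75)/2 × 0.25 = 2.59375
  [0.25→2.25]: (20.75+40.02)/2 × 2 = 60.77
  [2.25→3.25]: (40.02+32.11)/2 × 1 = 36.065
  Sum = 99.42875 mcg/mL·hr
rectal suppository tail: 32.11/0.251 = 127.928; AUC_ev,0→∞ = 99.42875 + 127.928 = 227.35675 mcg/mL·hr
F = (AUC_ev/D_ev)/(AUC_iv/D_iv) = (227.35675/200)/(172.753/50) = 1.13678/3.45506 = 0.3290

F = 0.329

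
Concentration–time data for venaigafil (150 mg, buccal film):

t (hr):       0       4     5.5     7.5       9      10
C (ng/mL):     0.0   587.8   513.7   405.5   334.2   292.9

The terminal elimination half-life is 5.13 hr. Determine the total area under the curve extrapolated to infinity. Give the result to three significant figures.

AUC = 5960 ng/mL·hr

Trapezoidal AUC_0→10:
  [0→4]: (0.0+587.8)/2 × 4 = 1175.6
  [4→5.5]: (587.8+513.7)/2 × 1.5 = 826.125
  [5.5→7.5]: (513.7+405.5)/2 × 2 = 919.2
  [7.5→9]: (405.5+334.2)/2 × 1.5 = 554.775
  [9→10]: (334.2+292.9)/2 × 1 = 313.55
  Sum = 3789.25 ng/mL·hr
k_e = ln2 / t½ = 0.693147 / 5.13 = 0.1351 hr^-1
Extrapolated tail: C_last / k_e = 292.9 / 0.1351 = 2168.024
AUC_0→∞ = 3789.25 + 2168.024 = 5957.274 ng/mL·hr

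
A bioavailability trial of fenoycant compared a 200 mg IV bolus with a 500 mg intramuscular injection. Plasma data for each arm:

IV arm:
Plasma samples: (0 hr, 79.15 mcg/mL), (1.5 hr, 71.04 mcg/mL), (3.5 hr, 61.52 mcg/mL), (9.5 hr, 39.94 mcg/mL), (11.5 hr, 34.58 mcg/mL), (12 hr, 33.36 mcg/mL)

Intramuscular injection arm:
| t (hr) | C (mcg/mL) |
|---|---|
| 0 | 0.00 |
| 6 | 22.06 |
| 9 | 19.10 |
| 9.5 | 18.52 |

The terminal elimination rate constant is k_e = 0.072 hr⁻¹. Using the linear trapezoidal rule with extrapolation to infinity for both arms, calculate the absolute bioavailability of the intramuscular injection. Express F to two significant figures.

F = 0.14

Trapezoidal AUC_0→12 (IV):
  [0→1.5]: (79.15+71.04)/2 × 1.5 = 112.6425
  [1.5→3.5]: (71.04+61.52)/2 × 2 = 132.56
  [3.5→9.5]: (61.52+39.94)/2 × 6 = 304.38
  [9.5→11.5]: (39.94+34.58)/2 × 2 = 74.52
  [11.5→12]: (34.58+33.36)/2 × 0.5 = 16.985
  Sum = 641.0875 mcg/mL·hr
IV tail: 33.36/0.072 = 463.333; AUC_iv,0→∞ = 641.0875 + 463.333 = 1104.4205 mcg/mL·hr
Trapezoidal AUC_0→9.5 (intramuscular injection):
  [0→6]: (0.00+22.06)/2 × 6 = 66.18
  [6→9]: (22.06+19.10)/2 × 3 = 61.74
  [9→9.5]: (19.10+18.52)/2 × 0.5 = 9.405
  Sum = 137.325 mcg/mL·hr
intramuscular injection tail: 18.52/0.072 = 257.222; AUC_ev,0→∞ = 137.325 + 257.222 = 394.547 mcg/mL·hr
F = (AUC_ev/D_ev)/(AUC_iv/D_iv) = (394.547/500)/(1104.4205/200) = 0.789094/5.5221025 = 0.1429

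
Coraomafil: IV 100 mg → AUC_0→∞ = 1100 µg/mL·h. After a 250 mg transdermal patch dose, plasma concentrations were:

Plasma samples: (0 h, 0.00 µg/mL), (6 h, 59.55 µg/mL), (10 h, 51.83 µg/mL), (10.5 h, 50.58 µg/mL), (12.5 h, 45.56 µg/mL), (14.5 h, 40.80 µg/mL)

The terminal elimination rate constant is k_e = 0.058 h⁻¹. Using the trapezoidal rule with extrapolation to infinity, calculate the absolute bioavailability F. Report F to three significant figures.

Trapezoidal AUC_0→14.5 (transdermal patch):
  [0→6]: (0.00+59.55)/2 × 6 = 178.65
  [6→10]: (59.55+51.83)/2 × 4 = 222.76
  [10→10.5]: (51.83+50.58)/2 × 0.5 = 25.6025
  [10.5→12.5]: (50.58+45.56)/2 × 2 = 96.14
  [12.5→14.5]: (45.56+40.80)/2 × 2 = 86.36
  Sum = 609.5125 µg/mL·h
Tail: C_last/k_e = 40.80/0.058 = 703.448
AUC_0→∞ (transdermal patch) = 609.5125 + 703.448 = 1312.9605 µg/mL·h
F = (AUC_ev/D_ev)/(AUC_iv/D_iv) = (1312.9605/250)/(1100/100) = 5.251842/11 = 0.4774

F = 0.477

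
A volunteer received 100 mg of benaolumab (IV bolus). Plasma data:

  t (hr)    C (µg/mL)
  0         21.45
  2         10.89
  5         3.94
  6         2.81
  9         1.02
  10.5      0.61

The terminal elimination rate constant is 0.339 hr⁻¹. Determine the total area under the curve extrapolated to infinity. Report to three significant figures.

Trapezoidal AUC_0→10.5:
  [0→2]: (21.45+10.89)/2 × 2 = 32.34
  [2→5]: (10.89+3.94)/2 × 3 = 22.245
  [5→6]: (3.94+2.81)/2 × 1 = 3.375
  [6→9]: (2.81+1.02)/2 × 3 = 5.745
  [9→10.5]: (1.02+0.61)/2 × 1.5 = 1.2225
  Sum = 64.9275 µg/mL·hr
Extrapolated tail: C_last / k_e = 0.61 / 0.339 = 1.799
AUC_0→∞ = 64.9275 + 1.799 = 66.7265 µg/mL·hr

AUC = 66.7 µg/mL·hr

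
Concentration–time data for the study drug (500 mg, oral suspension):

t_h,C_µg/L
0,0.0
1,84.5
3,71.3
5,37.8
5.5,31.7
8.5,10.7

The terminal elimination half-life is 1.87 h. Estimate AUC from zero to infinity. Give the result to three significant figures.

AUC = 417 µg/L·h

Trapezoidal AUC_0→8.5:
  [0→1]: (0.0+84.5)/2 × 1 = 42.25
  [1→3]: (84.5+71.3)/2 × 2 = 155.8
  [3→5]: (71.3+37.8)/2 × 2 = 109.1
  [5→5.5]: (37.8+31.7)/2 × 0.5 = 17.375
  [5.5→8.5]: (31.7+10.7)/2 × 3 = 63.6
  Sum = 388.125 µg/L·h
k_e = ln2 / t½ = 0.693147 / 1.87 = 0.3707 h^-1
Extrapolated tail: C_last / k_e = 10.7 / 0.3707 = 28.864
AUC_0→∞ = 388.125 + 28.864 = 416.989 µg/L·h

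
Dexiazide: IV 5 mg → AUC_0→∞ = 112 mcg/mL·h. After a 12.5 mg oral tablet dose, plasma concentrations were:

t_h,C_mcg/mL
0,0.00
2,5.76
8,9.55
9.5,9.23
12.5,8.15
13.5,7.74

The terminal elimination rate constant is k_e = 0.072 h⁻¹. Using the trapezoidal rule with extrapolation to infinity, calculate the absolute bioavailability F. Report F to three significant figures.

F = 0.740

Trapezoidal AUC_0→13.5 (oral tablet):
  [0→2]: (0.00+5.76)/2 × 2 = 5.76
  [2→8]: (5.76+9.55)/2 × 6 = 45.93
  [8→9.5]: (9.55+9.23)/2 × 1.5 = 14.085
  [9.5→12.5]: (9.23+8.15)/2 × 3 = 26.07
  [12.5→13.5]: (8.15+7.74)/2 × 1 = 7.945
  Sum = 99.79 mcg/mL·h
Tail: C_last/k_e = 7.74/0.072 = 107.500
AUC_0→∞ (oral tablet) = 99.79 + 107.500 = 207.29 mcg/mL·h
F = (AUC_ev/D_ev)/(AUC_iv/D_iv) = (207.29/12.5)/(112/5) = 16.5832/22.4 = 0.7403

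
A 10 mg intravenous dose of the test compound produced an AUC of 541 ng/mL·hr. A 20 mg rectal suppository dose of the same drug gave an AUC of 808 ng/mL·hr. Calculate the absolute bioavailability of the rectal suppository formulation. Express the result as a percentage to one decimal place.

F = 74.7%

F = (AUC_ev / D_ev) / (AUC_iv / D_iv)
  = (808/20) / (541/10)
  = 40.4 / 54.1 = 0.7468
  = 74.68%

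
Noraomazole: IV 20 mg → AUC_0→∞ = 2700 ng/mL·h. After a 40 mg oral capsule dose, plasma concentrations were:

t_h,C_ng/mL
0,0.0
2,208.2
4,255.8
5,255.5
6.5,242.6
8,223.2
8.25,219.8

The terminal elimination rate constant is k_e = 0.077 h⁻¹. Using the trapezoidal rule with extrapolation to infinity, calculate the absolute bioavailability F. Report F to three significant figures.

Trapezoidal AUC_0→8.25 (oral capsule):
  [0→2]: (0.0+208.2)/2 × 2 = 208.2
  [2→4]: (208.2+255.8)/2 × 2 = 464.0
  [4→5]: (255.8+255.5)/2 × 1 = 255.65
  [5→6.5]: (255.5+242.6)/2 × 1.5 = 373.575
  [6.5→8]: (242.6+223.2)/2 × 1.5 = 349.35
  [8→8.25]: (223.2+219.8)/2 × 0.25 = 55.375
  Sum = 1706.15 ng/mL·h
Tail: C_last/k_e = 219.8/0.077 = 2854.545
AUC_0→∞ (oral capsule) = 1706.15 + 2854.545 = 4560.695 ng/mL·h
F = (AUC_ev/D_ev)/(AUC_iv/D_iv) = (4560.695/40)/(2700/20) = 114.017/135 = 0.8446

F = 0.845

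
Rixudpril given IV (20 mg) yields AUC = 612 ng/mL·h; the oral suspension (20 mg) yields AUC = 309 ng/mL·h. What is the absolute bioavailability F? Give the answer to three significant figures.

F = 0.505

F = (AUC_ev / D_ev) / (AUC_iv / D_iv)
  = (309/20) / (612/20)
  = 15.45 / 30.6 = 0.5049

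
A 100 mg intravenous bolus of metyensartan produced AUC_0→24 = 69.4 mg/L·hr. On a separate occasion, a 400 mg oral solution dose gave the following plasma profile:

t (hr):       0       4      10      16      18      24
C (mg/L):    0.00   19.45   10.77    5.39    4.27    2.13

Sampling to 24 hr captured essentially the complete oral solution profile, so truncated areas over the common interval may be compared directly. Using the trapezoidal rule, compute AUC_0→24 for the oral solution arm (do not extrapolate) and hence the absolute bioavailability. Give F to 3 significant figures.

F = 0.745

Trapezoidal AUC_0→24 (oral solution):
  [0→4]: (0.00+19.45)/2 × 4 = 38.9
  [4→10]: (19.45+10.77)/2 × 6 = 90.66
  [10→16]: (10.77+5.39)/2 × 6 = 48.48
  [16→18]: (5.39+4.27)/2 × 2 = 9.66
  [18→24]: (4.27+2.13)/2 × 6 = 19.2
  Sum = 206.9 mg/L·hr
F = (AUC_ev/D_ev)/(AUC_iv/D_iv) = (206.9/400)/(69.4/100) = 0.51725/0.694 = 0.7453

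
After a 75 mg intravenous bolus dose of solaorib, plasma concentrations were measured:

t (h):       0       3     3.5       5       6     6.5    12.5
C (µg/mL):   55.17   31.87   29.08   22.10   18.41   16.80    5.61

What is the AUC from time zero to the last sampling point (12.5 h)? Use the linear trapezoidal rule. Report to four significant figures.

AUC = 280.5 µg/mL·h

Trapezoidal AUC_0→12.5:
  [0→3]: (55.17+31.87)/2 × 3 = 130.56
  [3→3.5]: (31.87+29.08)/2 × 0.5 = 15.2375
  [3.5→5]: (29.08+22.10)/2 × 1.5 = 38.385
  [5→6]: (22.10+18.41)/2 × 1 = 20.255
  [6→6.5]: (18.41+16.80)/2 × 0.5 = 8.8025
  [6.5→12.5]: (16.80+5.61)/2 × 6 = 67.23
  Sum = 280.47 µg/mL·h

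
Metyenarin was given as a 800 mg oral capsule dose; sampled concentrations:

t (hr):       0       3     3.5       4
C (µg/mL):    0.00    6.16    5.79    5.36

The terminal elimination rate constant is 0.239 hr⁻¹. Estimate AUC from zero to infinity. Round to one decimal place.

AUC = 37.4 µg/mL·hr

Trapezoidal AUC_0→4:
  [0→3]: (0.00+6.16)/2 × 3 = 9.24
  [3→3.5]: (6.16+5.79)/2 × 0.5 = 2.9875
  [3.5→4]: (5.79+5.36)/2 × 0.5 = 2.7875
  Sum = 15.015 µg/mL·hr
Extrapolated tail: C_last / k_e = 5.36 / 0.239 = 22.427
AUC_0→∞ = 15.015 + 22.427 = 37.442 µg/mL·hr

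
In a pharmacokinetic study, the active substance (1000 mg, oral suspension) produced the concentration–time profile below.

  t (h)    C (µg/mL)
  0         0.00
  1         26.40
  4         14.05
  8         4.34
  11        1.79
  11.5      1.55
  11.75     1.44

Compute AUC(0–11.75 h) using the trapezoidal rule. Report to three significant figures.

Trapezoidal AUC_0→11.75:
  [0→1]: (0.00+26.40)/2 × 1 = 13.2
  [1→4]: (26.40+14.05)/2 × 3 = 60.675
  [4→8]: (14.05+4.34)/2 × 4 = 36.78
  [8→11]: (4.34+1.79)/2 × 3 = 9.195
  [11→11.5]: (1.79+1.55)/2 × 0.5 = 0.835
  [11.5→11.75]: (1.55+1.44)/2 × 0.25 = 0.37375
  Sum = 121.05875 µg/mL·h

AUC = 121 µg/mL·h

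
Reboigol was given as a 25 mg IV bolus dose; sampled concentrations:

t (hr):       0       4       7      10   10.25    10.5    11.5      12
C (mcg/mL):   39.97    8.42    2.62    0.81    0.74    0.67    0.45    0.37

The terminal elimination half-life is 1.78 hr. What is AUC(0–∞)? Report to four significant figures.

Trapezoidal AUC_0→12:
  [0→4]: (39.97+8.42)/2 × 4 = 96.78
  [4→7]: (8.42+2.62)/2 × 3 = 16.56
  [7→10]: (2.62+0.81)/2 × 3 = 5.145
  [10→10.25]: (0.81+0.74)/2 × 0.25 = 0.19375
  [10.25→10.5]: (0.74+0.67)/2 × 0.25 = 0.17625
  [10.5→11.5]: (0.67+0.45)/2 × 1 = 0.56
  [11.5→12]: (0.45+0.37)/2 × 0.5 = 0.205
  Sum = 119.62 mcg/mL·hr
k_e = ln2 / t½ = 0.693147 / 1.78 = 0.3894 hr^-1
Extrapolated tail: C_last / k_e = 0.37 / 0.3894 = 0.950
AUC_0→∞ = 119.62 + 0.950 = 120.57 mcg/mL·hr

AUC = 120.6 mcg/mL·hr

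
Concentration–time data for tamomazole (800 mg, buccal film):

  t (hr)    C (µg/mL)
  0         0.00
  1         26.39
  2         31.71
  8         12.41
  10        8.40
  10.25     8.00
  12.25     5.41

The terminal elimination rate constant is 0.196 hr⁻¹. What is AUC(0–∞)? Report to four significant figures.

Trapezoidal AUC_0→12.25:
  [0→1]: (0.00+26.39)/2 × 1 = 13.195
  [1→2]: (26.39+31.71)/2 × 1 = 29.05
  [2→8]: (31.71+12.41)/2 × 6 = 132.36
  [8→10]: (12.41+8.40)/2 × 2 = 20.81
  [10→10.25]: (8.40+8.00)/2 × 0.25 = 2.05
  [10.25→12.25]: (8.00+5.41)/2 × 2 = 13.41
  Sum = 210.875 µg/mL·hr
Extrapolated tail: C_last / k_e = 5.41 / 0.196 = 27.602
AUC_0→∞ = 210.875 + 27.602 = 238.477 µg/mL·hr

AUC = 238.5 µg/mL·hr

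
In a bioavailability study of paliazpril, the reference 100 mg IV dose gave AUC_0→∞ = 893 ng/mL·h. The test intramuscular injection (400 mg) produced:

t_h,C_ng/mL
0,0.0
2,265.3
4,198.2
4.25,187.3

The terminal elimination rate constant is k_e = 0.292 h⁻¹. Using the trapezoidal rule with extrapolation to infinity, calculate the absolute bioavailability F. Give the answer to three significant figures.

F = 0.397

Trapezoidal AUC_0→4.25 (intramuscular injection):
  [0→2]: (0.0+265.3)/2 × 2 = 265.3
  [2→4]: (265.3+198.2)/2 × 2 = 463.5
  [4→4.25]: (198.2+187.3)/2 × 0.25 = 48.1875
  Sum = 776.9875 ng/mL·h
Tail: C_last/k_e = 187.3/0.292 = 641.438
AUC_0→∞ (intramuscular injection) = 776.9875 + 641.438 = 1418.4255 ng/mL·h
F = (AUC_ev/D_ev)/(AUC_iv/D_iv) = (1418.4255/400)/(893/100) = 3.54606/8.93 = 0.3971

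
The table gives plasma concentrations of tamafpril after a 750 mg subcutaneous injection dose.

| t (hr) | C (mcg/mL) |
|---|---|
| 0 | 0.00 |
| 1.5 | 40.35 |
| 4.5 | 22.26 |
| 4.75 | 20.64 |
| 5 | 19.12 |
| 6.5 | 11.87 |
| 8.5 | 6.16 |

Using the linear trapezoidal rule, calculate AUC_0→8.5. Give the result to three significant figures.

Trapezoidal AUC_0→8.5:
  [0→1.5]: (0.00+40.35)/2 × 1.5 = 30.2625
  [1.5→4.5]: (40.35+22.26)/2 × 3 = 93.915
  [4.5→4.75]: (22.26+20.64)/2 × 0.25 = 5.3625
  [4.75→5]: (20.64+19.12)/2 × 0.25 = 4.97
  [5→6.5]: (19.12+11.87)/2 × 1.5 = 23.2425
  [6.5→8.5]: (11.87+6.16)/2 × 2 = 18.03
  Sum = 175.7825 mcg/mL·hr

AUC = 176 mcg/mL·hr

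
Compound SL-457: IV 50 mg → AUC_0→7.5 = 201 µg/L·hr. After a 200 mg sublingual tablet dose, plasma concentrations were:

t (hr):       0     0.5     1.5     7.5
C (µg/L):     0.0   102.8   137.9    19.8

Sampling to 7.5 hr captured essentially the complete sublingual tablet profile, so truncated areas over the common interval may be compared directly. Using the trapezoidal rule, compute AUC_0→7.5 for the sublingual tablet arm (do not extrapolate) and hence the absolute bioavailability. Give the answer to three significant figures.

Trapezoidal AUC_0→7.5 (sublingual tablet):
  [0→0.5]: (0.0+102.8)/2 × 0.5 = 25.7
  [0.5→1.5]: (102.8+137.9)/2 × 1 = 120.35
  [1.5→7.5]: (137.9+19.8)/2 × 6 = 473.1
  Sum = 619.15 µg/L·hr
F = (AUC_ev/D_ev)/(AUC_iv/D_iv) = (619.15/200)/(201/50) = 3.09575/4.02 = 0.7701

F = 0.770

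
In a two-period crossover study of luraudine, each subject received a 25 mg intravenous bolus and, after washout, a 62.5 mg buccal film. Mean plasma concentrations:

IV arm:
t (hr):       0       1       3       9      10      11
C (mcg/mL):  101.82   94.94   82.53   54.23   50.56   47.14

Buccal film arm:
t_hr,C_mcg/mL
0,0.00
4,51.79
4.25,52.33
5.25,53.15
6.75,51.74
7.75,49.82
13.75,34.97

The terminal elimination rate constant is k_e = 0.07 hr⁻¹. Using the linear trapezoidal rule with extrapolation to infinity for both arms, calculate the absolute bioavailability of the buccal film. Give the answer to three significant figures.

F = 0.288

Trapezoidal AUC_0→11 (IV):
  [0→1]: (101.82+94.94)/2 × 1 = 98.38
  [1→3]: (94.94+82.53)/2 × 2 = 177.47
  [3→9]: (82.53+54.23)/2 × 6 = 410.28
  [9→10]: (54.23+50.56)/2 × 1 = 52.395
  [10→11]: (50.56+47.14)/2 × 1 = 48.85
  Sum = 787.375 mcg/mL·hr
IV tail: 47.14/0.07 = 673.429; AUC_iv,0→∞ = 787.375 + 673.429 = 1460.804 mcg/mL·hr
Trapezoidal AUC_0→13.75 (buccal film):
  [0→4]: (0.00+51.79)/2 × 4 = 103.58
  [4→4.25]: (51.79+52.33)/2 × 0.25 = 13.015
  [4.25→5.25]: (52.33+53.15)/2 × 1 = 52.74
  [5.25→6.75]: (53.15+51.74)/2 × 1.5 = 78.6675
  [6.75→7.75]: (51.74+49.82)/2 × 1 = 50.78
  [7.75→13.75]: (49.82+34.97)/2 × 6 = 254.37
  Sum = 553.1525 mcg/mL·hr
buccal film tail: 34.97/0.07 = 499.571; AUC_ev,0→∞ = 553.1525 + 499.571 = 1052.7235 mcg/mL·hr
F = (AUC_ev/D_ev)/(AUC_iv/D_iv) = (1052.7235/62.5)/(1460.804/25) = 16.843576/58.43216 = 0.2883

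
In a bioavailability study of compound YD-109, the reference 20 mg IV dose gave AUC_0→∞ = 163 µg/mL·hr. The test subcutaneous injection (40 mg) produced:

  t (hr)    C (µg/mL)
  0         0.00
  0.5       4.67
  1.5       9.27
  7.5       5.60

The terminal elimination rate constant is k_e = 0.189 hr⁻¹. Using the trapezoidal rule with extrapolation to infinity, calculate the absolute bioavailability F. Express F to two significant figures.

F = 0.25

Trapezoidal AUC_0→7.5 (subcutaneous injection):
  [0→0.5]: (0.00+4.67)/2 × 0.5 = 1.1675
  [0.5→1.5]: (4.67+9.27)/2 × 1 = 6.97
  [1.5→7.5]: (9.27+5.60)/2 × 6 = 44.61
  Sum = 52.7475 µg/mL·hr
Tail: C_last/k_e = 5.60/0.189 = 29.630
AUC_0→∞ (subcutaneous injection) = 52.7475 + 29.630 = 82.3775 µg/mL·hr
F = (AUC_ev/D_ev)/(AUC_iv/D_iv) = (82.3775/40)/(163/20) = 2.0594375/8.15 = 0.2527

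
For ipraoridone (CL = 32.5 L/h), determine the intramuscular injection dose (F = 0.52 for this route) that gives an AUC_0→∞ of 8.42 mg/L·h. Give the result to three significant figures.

Dose = CL × AUC_0→∞ / F
     = 32.5 × 8.42 / 0.52 = 526.25 mg

Dose = 526 mg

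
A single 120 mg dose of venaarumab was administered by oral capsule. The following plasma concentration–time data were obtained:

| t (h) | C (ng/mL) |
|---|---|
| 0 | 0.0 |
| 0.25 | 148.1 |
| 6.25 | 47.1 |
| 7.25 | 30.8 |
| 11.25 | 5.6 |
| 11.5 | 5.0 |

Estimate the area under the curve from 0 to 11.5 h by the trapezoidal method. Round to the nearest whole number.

Trapezoidal AUC_0→11.5:
  [0→0.25]: (0.0+148.1)/2 × 0.25 = 18.5125
  [0.25→6.25]: (148.1+47.1)/2 × 6 = 585.6
  [6.25→7.25]: (47.1+30.8)/2 × 1 = 38.95
  [7.25→11.25]: (30.8+5.6)/2 × 4 = 72.8
  [11.25→11.5]: (5.6+5.0)/2 × 0.25 = 1.325
  Sum = 717.1875 ng/mL·h

AUC = 717 ng/mL·h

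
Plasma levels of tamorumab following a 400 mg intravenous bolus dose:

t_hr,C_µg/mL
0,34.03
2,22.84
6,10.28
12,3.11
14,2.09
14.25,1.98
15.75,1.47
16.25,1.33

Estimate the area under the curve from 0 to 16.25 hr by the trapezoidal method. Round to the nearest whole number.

AUC = 172 µg/mL·hr

Trapezoidal AUC_0→16.25:
  [0→2]: (34.03+22.84)/2 × 2 = 56.87
  [2→6]: (22.84+10.28)/2 × 4 = 66.24
  [6→12]: (10.28+3.11)/2 × 6 = 40.17
  [12→14]: (3.11+2.09)/2 × 2 = 5.2
  [14→14.25]: (2.09+1.98)/2 × 0.25 = 0.50875
  [14.25→15.75]: (1.98+1.47)/2 × 1.5 = 2.5875
  [15.75→16.25]: (1.47+1.33)/2 × 0.5 = 0.7
  Sum = 172.27625 µg/mL·hr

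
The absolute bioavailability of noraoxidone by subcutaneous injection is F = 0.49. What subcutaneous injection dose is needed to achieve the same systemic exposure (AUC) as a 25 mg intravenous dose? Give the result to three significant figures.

D_subcutaneous = 51.0 mg

For equal systemic exposure: F × D_ev = D_iv
D_ev = D_iv / F = 25 / 0.49 = 51.0204 mg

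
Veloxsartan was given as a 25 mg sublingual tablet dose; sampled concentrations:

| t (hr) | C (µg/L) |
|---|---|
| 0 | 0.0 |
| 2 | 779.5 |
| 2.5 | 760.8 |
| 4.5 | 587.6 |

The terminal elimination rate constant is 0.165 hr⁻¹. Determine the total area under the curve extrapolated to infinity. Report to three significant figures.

AUC = 6070 µg/L·hr

Trapezoidal AUC_0→4.5:
  [0→2]: (0.0+779.5)/2 × 2 = 779.5
  [2→2.5]: (779.5+760.8)/2 × 0.5 = 385.075
  [2.5→4.5]: (760.8+587.6)/2 × 2 = 1348.4
  Sum = 2512.975 µg/L·hr
Extrapolated tail: C_last / k_e = 587.6 / 0.165 = 3561.212
AUC_0→∞ = 2512.975 + 3561.212 = 6074.187 µg/L·hr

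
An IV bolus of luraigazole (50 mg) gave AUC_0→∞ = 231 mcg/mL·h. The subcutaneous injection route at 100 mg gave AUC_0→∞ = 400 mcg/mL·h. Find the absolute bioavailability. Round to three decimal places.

F = 0.866

F = (AUC_ev / D_ev) / (AUC_iv / D_iv)
  = (400/100) / (231/50)
  = 4 / 4.62 = 0.8658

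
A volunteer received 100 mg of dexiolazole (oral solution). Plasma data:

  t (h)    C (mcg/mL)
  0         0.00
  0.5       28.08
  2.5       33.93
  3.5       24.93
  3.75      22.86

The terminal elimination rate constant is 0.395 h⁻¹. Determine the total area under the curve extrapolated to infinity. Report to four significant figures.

Trapezoidal AUC_0→3.75:
  [0→0.5]: (0.00+28.08)/2 × 0.5 = 7.02
  [0.5→2.5]: (28.08+33.93)/2 × 2 = 62.01
  [2.5→3.5]: (33.93+24.93)/2 × 1 = 29.43
  [3.5→3.75]: (24.93+22.86)/2 × 0.25 = 5.97375
  Sum = 104.43375 mcg/mL·h
Extrapolated tail: C_last / k_e = 22.86 / 0.395 = 57.873
AUC_0→∞ = 104.43375 + 57.873 = 162.30675 mcg/mL·h

AUC = 162.3 mcg/mL·h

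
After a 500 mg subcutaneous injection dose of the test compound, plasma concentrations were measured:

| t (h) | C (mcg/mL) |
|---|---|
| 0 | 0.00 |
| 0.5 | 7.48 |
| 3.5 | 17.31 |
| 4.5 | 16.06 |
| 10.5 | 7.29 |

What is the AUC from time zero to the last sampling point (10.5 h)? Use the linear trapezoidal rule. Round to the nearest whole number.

Trapezoidal AUC_0→10.5:
  [0→0.5]: (0.00+7.48)/2 × 0.5 = 1.87
  [0.5→3.5]: (7.48+17.31)/2 × 3 = 37.185
  [3.5→4.5]: (17.31+16.06)/2 × 1 = 16.685
  [4.5→10.5]: (16.06+7.29)/2 × 6 = 70.05
  Sum = 125.79 mcg/mL·h

AUC = 126 mcg/mL·h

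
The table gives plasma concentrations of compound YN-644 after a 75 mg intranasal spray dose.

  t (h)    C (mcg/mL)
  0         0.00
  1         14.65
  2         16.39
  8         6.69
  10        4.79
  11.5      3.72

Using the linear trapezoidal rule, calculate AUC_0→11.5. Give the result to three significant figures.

AUC = 110 mcg/mL·h

Trapezoidal AUC_0→11.5:
  [0→1]: (0.00+14.65)/2 × 1 = 7.325
  [1→2]: (14.65+16.39)/2 × 1 = 15.52
  [2→8]: (16.39+6.69)/2 × 6 = 69.24
  [8→10]: (6.69+4.79)/2 × 2 = 11.48
  [10→11.5]: (4.79+3.72)/2 × 1.5 = 6.3825
  Sum = 109.9475 mcg/mL·h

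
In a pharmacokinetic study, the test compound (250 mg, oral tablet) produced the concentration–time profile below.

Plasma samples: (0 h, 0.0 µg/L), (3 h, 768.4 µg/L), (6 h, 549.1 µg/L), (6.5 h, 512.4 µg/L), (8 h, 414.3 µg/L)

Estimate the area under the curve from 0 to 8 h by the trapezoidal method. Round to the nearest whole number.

AUC = 4089 µg/L·h

Trapezoidal AUC_0→8:
  [0→3]: (0.0+768.4)/2 × 3 = 1152.6
  [3→6]: (768.4+549.1)/2 × 3 = 1976.25
  [6→6.5]: (549.1+512.4)/2 × 0.5 = 265.375
  [6.5→8]: (512.4+414.3)/2 × 1.5 = 695.025
  Sum = 4089.25 µg/L·h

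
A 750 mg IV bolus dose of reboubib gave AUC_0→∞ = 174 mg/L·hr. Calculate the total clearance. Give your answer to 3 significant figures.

CL = Dose_iv / AUC_0→∞
   = 750 / 174 = 4.31034 L/hr

CL = 4.31 L/hr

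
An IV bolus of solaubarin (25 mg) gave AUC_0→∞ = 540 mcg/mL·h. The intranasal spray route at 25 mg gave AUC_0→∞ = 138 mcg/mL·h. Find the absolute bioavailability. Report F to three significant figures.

F = 0.256

F = (AUC_ev / D_ev) / (AUC_iv / D_iv)
  = (138/25) / (540/25)
  = 5.52 / 21.6 = 0.2556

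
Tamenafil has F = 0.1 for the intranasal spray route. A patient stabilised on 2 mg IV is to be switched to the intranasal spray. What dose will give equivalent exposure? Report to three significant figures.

D_intranasal = 20.0 mg

For equal systemic exposure: F × D_ev = D_iv
D_ev = D_iv / F = 2 / 0.1 = 20 mg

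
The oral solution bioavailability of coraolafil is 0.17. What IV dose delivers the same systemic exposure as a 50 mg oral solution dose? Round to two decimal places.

D_iv = 8.50 mg

Systemic exposure from an extravascular dose = F × D_ev, so the equivalent IV dose is F × D_ev.
D_iv = F × D_ev = 0.17 × 50 = 8.5 mg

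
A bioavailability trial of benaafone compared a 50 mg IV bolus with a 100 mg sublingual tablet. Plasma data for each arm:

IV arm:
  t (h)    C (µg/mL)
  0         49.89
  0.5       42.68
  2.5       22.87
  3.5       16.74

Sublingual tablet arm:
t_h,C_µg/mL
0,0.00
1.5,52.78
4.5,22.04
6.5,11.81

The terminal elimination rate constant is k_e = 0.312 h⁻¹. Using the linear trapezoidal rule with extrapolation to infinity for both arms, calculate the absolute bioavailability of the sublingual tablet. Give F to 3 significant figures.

Trapezoidal AUC_0→3.5 (IV):
  [0→0.5]: (49.89+42.68)/2 × 0.5 = 23.1425
  [0.5→2.5]: (42.68+22.87)/2 × 2 = 65.55
  [2.5→3.5]: (22.87+16.74)/2 × 1 = 19.805
  Sum = 108.4975 µg/mL·h
IV tail: 16.74/0.312 = 53.654; AUC_iv,0→∞ = 108.4975 + 53.654 = 162.1515 µg/mL·h
Trapezoidal AUC_0→6.5 (sublingual tablet):
  [0→1.5]: (0.00+52.78)/2 × 1.5 = 39.585
  [1.5→4.5]: (52.78+22.04)/2 × 3 = 112.23
  [4.5→6.5]: (22.04+11.81)/2 × 2 = 33.85
  Sum = 185.665 µg/mL·h
sublingual tablet tail: 11.81/0.312 = 37.853; AUC_ev,0→∞ = 185.665 + 37.853 = 223.518 µg/mL·h
F = (AUC_ev/D_ev)/(AUC_iv/D_iv) = (223.518/100)/(162.1515/50) = 2.23518/3.24303 = 0.6892

F = 0.689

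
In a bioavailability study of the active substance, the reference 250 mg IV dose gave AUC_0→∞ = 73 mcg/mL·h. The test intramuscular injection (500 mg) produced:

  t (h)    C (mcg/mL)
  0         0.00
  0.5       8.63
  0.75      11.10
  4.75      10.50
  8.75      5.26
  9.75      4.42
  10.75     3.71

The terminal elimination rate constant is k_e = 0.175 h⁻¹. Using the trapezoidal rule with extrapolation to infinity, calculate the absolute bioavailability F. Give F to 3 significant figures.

Trapezoidal AUC_0→10.75 (intramuscular injection):
  [0→0.5]: (0.00+8.63)/2 × 0.5 = 2.1575
  [0.5→0.75]: (8.63+11.10)/2 × 0.25 = 2.46625
  [0.75→4.75]: (11.10+10.50)/2 × 4 = 43.2
  [4.75→8.75]: (10.50+5.26)/2 × 4 = 31.52
  [8.75→9.75]: (5.26+4.42)/2 × 1 = 4.84
  [9.75→10.75]: (4.42+3.71)/2 × 1 = 4.065
  Sum = 88.24875 mcg/mL·h
Tail: C_last/k_e = 3.71/0.175 = 21.200
AUC_0→∞ (intramuscular injection) = 88.24875 + 21.200 = 109.44875 mcg/mL·h
F = (AUC_ev/D_ev)/(AUC_iv/D_iv) = (109.44875/500)/(73/250) = 0.2188975/0.292 = 0.7496

F = 0.750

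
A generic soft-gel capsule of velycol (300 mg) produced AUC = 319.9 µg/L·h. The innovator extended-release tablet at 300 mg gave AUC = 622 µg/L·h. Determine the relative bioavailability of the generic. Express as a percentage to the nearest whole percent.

F_rel = (AUC_test/D_test) / (AUC_ref/D_ref)
      = (319.9/300) / (622/300)
      = 1.06633 / 2.07333 = 0.5143 = 51.43%

F_rel = 51%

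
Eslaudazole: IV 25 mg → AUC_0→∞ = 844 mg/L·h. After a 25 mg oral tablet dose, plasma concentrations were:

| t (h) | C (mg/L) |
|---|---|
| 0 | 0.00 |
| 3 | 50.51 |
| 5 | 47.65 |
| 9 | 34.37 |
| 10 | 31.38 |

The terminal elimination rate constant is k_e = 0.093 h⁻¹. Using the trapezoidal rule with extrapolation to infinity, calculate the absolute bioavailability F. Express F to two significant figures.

Trapezoidal AUC_0→10 (oral tablet):
  [0→3]: (0.00+50.51)/2 × 3 = 75.765
  [3→5]: (50.51+47.65)/2 × 2 = 98.16
  [5→9]: (47.65+34.37)/2 × 4 = 164.04
  [9→10]: (34.37+31.38)/2 × 1 = 32.875
  Sum = 370.84 mg/L·h
Tail: C_last/k_e = 31.38/0.093 = 337.419
AUC_0→∞ (oral tablet) = 370.84 + 337.419 = 708.259 mg/L·h
F = (AUC_ev/D_ev)/(AUC_iv/D_iv) = (708.259/25)/(844/25) = 28.33036/33.76 = 0.8392

F = 0.84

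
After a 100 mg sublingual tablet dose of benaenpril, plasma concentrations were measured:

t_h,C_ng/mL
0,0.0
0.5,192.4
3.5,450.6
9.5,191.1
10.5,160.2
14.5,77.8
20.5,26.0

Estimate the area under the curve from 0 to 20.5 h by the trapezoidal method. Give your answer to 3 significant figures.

Trapezoidal AUC_0→20.5:
  [0→0.5]: (0.0+192.4)/2 × 0.5 = 48.1
  [0.5→3.5]: (192.4+450.6)/2 × 3 = 964.5
  [3.5→9.5]: (450.6+191.1)/2 × 6 = 1925.1
  [9.5→10.5]: (191.1+160.2)/2 × 1 = 175.65
  [10.5→14.5]: (160.2+77.8)/2 × 4 = 476.0
  [14.5→20.5]: (77.8+26.0)/2 × 6 = 311.4
  Sum = 3900.75 ng/mL·h

AUC = 3900 ng/mL·h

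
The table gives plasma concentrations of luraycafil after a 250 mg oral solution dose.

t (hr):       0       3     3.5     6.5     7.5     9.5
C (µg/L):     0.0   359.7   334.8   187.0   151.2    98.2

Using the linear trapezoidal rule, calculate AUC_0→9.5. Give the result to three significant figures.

AUC = 1910 µg/L·hr

Trapezoidal AUC_0→9.5:
  [0→3]: (0.0+359.7)/2 × 3 = 539.55
  [3→3.5]: (359.7+334.8)/2 × 0.5 = 173.625
  [3.5→6.5]: (334.8+187.0)/2 × 3 = 782.7
  [6.5→7.5]: (187.0+151.2)/2 × 1 = 169.1
  [7.5→9.5]: (151.2+98.2)/2 × 2 = 249.4
  Sum = 1914.375 µg/L·hr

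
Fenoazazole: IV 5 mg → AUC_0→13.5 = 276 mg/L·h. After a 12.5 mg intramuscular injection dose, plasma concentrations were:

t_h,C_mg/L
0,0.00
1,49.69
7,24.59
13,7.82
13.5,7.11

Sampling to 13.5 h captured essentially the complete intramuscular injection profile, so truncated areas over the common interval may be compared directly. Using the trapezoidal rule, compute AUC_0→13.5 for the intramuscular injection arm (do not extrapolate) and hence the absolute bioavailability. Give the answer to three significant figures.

F = 0.505

Trapezoidal AUC_0→13.5 (intramuscular injection):
  [0→1]: (0.00+49.69)/2 × 1 = 24.845
  [1→7]: (49.69+24.59)/2 × 6 = 222.84
  [7→13]: (24.59+7.82)/2 × 6 = 97.23
  [13→13.5]: (7.82+7.11)/2 × 0.5 = 3.7325
  Sum = 348.6475 mg/L·h
F = (AUC_ev/D_ev)/(AUC_iv/D_iv) = (348.6475/12.5)/(276/5) = 27.8918/55.2 = 0.5053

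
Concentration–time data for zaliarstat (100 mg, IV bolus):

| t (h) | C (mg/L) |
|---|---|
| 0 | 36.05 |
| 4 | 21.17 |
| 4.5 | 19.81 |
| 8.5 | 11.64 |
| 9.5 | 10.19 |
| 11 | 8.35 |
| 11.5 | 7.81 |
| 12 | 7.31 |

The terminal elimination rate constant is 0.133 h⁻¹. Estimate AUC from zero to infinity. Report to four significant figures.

AUC = 275.2 mg/L·h

Trapezoidal AUC_0→12:
  [0→4]: (36.05+21.17)/2 × 4 = 114.44
  [4→4.5]: (21.17+19.81)/2 × 0.5 = 10.245
  [4.5→8.5]: (19.81+11.64)/2 × 4 = 62.9
  [8.5→9.5]: (11.64+10.19)/2 × 1 = 10.915
  [9.5→11]: (10.19+8.35)/2 × 1.5 = 13.905
  [11→11.5]: (8.35+7.81)/2 × 0.5 = 4.04
  [11.5→12]: (7.81+7.31)/2 × 0.5 = 3.78
  Sum = 220.225 mg/L·h
Extrapolated tail: C_last / k_e = 7.31 / 0.133 = 54.962
AUC_0→∞ = 220.225 + 54.962 = 275.187 mg/L·h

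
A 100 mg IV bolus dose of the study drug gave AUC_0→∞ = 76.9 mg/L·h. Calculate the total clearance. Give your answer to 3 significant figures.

CL = 1.30 L/h

CL = Dose_iv / AUC_0→∞
   = 100 / 76.9 = 1.30039 L/h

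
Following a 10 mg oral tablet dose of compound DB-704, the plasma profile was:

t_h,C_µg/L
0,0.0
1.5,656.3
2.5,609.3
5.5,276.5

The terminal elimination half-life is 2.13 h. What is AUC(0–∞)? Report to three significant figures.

Trapezoidal AUC_0→5.5:
  [0→1.5]: (0.0+656.3)/2 × 1.5 = 492.225
  [1.5→2.5]: (656.3+609.3)/2 × 1 = 632.8
  [2.5→5.5]: (609.3+276.5)/2 × 3 = 1328.7
  Sum = 2453.725 µg/L·h
k_e = ln2 / t½ = 0.693147 / 2.13 = 0.3254 h^-1
Extrapolated tail: C_last / k_e = 276.5 / 0.3254 = 849.723
AUC_0→∞ = 2453.725 + 849.723 = 3303.448 µg/L·h

AUC = 3300 µg/L·h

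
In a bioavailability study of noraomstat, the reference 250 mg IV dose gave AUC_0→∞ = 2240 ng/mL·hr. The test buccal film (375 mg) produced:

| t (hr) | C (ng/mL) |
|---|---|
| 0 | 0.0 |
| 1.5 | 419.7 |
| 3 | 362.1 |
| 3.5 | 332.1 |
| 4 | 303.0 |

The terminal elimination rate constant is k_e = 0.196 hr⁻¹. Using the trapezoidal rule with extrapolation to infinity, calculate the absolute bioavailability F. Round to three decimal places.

F = 0.827

Trapezoidal AUC_0→4 (buccal film):
  [0→1.5]: (0.0+419.7)/2 × 1.5 = 314.775
  [1.5→3]: (419.7+362.1)/2 × 1.5 = 586.35
  [3→3.5]: (362.1+332.1)/2 × 0.5 = 173.55
  [3.5→4]: (332.1+303.0)/2 × 0.5 = 158.775
  Sum = 1233.45 ng/mL·hr
Tail: C_last/k_e = 303.0/0.196 = 1545.918
AUC_0→∞ (buccal film) = 1233.45 + 1545.918 = 2779.368 ng/mL·hr
F = (AUC_ev/D_ev)/(AUC_iv/D_iv) = (2779.368/375)/(2240/250) = 7.411648/8.96 = 0.8272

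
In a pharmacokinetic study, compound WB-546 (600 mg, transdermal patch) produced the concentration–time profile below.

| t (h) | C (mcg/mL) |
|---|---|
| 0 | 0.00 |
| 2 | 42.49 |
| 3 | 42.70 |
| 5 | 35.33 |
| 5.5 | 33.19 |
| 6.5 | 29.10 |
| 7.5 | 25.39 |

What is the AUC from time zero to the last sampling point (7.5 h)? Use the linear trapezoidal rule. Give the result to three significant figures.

AUC = 239 mcg/mL·h

Trapezoidal AUC_0→7.5:
  [0→2]: (0.00+42.49)/2 × 2 = 42.49
  [2→3]: (42.49+42.70)/2 × 1 = 42.595
  [3→5]: (42.70+35.33)/2 × 2 = 78.03
  [5→5.5]: (35.33+33.19)/2 × 0.5 = 17.13
  [5.5→6.5]: (33.19+29.10)/2 × 1 = 31.145
  [6.5→7.5]: (29.10+25.39)/2 × 1 = 27.245
  Sum = 238.635 mcg/mL·h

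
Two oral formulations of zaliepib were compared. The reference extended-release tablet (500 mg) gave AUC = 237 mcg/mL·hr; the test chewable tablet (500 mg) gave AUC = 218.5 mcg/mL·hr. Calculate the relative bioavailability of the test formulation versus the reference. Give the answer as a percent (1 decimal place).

F_rel = 92.2%

F_rel = (AUC_test/D_test) / (AUC_ref/D_ref)
      = (218.5/500) / (237/500)
      = 0.437 / 0.474 = 0.9219 = 92.19%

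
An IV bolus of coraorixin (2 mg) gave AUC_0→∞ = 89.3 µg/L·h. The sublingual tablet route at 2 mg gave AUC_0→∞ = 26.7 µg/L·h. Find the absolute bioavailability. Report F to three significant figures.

F = (AUC_ev / D_ev) / (AUC_iv / D_iv)
  = (26.7/2) / (89.3/2)
  = 13.35 / 44.65 = 0.2990

F = 0.299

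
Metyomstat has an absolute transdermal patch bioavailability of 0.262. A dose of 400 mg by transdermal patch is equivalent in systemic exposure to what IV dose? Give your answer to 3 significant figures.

Systemic exposure from an extravascular dose = F × D_ev, so the equivalent IV dose is F × D_ev.
D_iv = F × D_ev = 0.262 × 400 = 104.8 mg

D_iv = 105 mg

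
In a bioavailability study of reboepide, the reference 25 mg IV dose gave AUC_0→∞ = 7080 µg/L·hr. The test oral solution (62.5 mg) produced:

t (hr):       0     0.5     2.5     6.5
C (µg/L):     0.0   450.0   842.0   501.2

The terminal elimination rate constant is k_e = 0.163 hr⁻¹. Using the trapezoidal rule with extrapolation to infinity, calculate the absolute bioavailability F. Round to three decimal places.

Trapezoidal AUC_0→6.5 (oral solution):
  [0→0.5]: (0.0+450.0)/2 × 0.5 = 112.5
  [0.5→2.5]: (450.0+842.0)/2 × 2 = 1292.0
  [2.5→6.5]: (842.0+501.2)/2 × 4 = 2686.4
  Sum = 4090.9 µg/L·hr
Tail: C_last/k_e = 501.2/0.163 = 3074.847
AUC_0→∞ (oral solution) = 4090.9 + 3074.847 = 7165.747 µg/L·hr
F = (AUC_ev/D_ev)/(AUC_iv/D_iv) = (7165.747/62.5)/(7080/25) = 114.652/283.2 = 0.4048

F = 0.405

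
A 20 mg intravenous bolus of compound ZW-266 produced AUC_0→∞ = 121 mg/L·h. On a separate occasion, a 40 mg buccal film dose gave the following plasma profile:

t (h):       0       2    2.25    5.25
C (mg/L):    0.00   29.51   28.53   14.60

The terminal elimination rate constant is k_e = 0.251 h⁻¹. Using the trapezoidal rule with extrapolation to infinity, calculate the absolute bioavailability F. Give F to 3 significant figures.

F = 0.660

Trapezoidal AUC_0→5.25 (buccal film):
  [0→2]: (0.00+29.51)/2 × 2 = 29.51
  [2→2.25]: (29.51+28.53)/2 × 0.25 = 7.255
  [2.25→5.25]: (28.53+14.60)/2 × 3 = 64.695
  Sum = 101.46 mg/L·h
Tail: C_last/k_e = 14.60/0.251 = 58.167
AUC_0→∞ (buccal film) = 101.46 + 58.167 = 159.627 mg/L·h
F = (AUC_ev/D_ev)/(AUC_iv/D_iv) = (159.627/40)/(121/20) = 3.990675/6.05 = 0.6596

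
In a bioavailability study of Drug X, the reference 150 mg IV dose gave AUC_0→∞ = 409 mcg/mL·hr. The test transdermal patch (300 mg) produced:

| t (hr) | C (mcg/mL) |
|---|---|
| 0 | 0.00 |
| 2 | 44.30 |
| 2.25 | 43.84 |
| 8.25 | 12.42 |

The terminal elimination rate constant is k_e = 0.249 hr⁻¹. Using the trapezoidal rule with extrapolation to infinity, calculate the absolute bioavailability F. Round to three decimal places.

Trapezoidal AUC_0→8.25 (transdermal patch):
  [0→2]: (0.00+44.30)/2 × 2 = 44.3
  [2→2.25]: (44.30+43.84)/2 × 0.25 = 11.0175
  [2.25→8.25]: (43.84+12.42)/2 × 6 = 168.78
  Sum = 224.0975 mcg/mL·hr
Tail: C_last/k_e = 12.42/0.249 = 49.880
AUC_0→∞ (transdermal patch) = 224.0975 + 49.880 = 273.9775 mcg/mL·hr
F = (AUC_ev/D_ev)/(AUC_iv/D_iv) = (273.9775/300)/(409/150) = 0.913258/2.72667 = 0.3349

F = 0.335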